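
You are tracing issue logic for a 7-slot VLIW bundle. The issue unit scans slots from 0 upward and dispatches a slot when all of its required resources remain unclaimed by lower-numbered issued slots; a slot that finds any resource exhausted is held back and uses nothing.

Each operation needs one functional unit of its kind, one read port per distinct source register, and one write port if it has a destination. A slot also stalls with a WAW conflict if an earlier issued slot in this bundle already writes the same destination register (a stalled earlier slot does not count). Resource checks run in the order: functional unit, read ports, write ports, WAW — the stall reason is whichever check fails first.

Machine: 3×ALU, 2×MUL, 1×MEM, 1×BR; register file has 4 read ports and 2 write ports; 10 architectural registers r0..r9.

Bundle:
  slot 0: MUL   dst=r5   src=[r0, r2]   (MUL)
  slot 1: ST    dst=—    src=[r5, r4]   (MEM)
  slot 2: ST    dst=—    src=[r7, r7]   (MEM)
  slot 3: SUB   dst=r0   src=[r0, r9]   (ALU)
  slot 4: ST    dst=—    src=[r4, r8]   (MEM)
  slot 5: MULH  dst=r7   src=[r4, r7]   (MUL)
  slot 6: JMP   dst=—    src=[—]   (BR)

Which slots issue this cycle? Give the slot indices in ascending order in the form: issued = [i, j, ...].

issued = [0, 1, 6]

[0] MUL needs rd=2 wr=1: ok; after: ALU=3 MUL=1 MEM=1 BR=1, R=2, W=1
[1] MEM needs rd=2 wr=0: ok; after: ALU=3 MUL=1 MEM=0 BR=1, R=0, W=1
[2] MEM needs rd=1 wr=0: FU; after: ALU=3 MUL=1 MEM=0 BR=1, R=0, W=1
[3] ALU needs rd=2 wr=1: RD_PORT; after: ALU=3 MUL=1 MEM=0 BR=1, R=0, W=1
[4] MEM needs rd=2 wr=0: FU; after: ALU=3 MUL=1 MEM=0 BR=1, R=0, W=1
[5] MUL needs rd=2 wr=1: RD_PORT; after: ALU=3 MUL=1 MEM=0 BR=1, R=0, W=1
[6] BR needs rd=0 wr=0: ok; after: ALU=3 MUL=1 MEM=0 BR=0, R=0, W=1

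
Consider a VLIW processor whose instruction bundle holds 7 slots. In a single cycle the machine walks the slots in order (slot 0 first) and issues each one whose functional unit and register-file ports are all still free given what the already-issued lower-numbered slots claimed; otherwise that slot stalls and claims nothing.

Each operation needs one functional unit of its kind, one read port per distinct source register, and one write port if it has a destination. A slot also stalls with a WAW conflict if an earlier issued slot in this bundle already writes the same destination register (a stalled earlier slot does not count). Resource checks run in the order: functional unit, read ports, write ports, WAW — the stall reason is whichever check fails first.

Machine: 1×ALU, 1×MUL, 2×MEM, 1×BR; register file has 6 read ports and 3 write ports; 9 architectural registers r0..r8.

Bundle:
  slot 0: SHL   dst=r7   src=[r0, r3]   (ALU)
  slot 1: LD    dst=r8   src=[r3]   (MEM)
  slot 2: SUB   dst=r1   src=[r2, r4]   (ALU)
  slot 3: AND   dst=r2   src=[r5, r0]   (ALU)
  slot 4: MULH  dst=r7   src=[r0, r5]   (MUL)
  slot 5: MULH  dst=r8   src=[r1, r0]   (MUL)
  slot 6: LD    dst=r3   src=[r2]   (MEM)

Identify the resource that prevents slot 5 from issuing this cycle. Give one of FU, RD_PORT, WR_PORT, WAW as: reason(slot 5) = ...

#0 ALU src=r0,r3 dispatched  <A:0 Mu:1 Ld:2 B:1 rd:4 wr:2>
#1 MEM src=r3 dispatched  <A:0 Mu:1 Ld:1 B:1 rd:3 wr:1>
#2 ALU src=r2,r4 held:FU  <A:0 Mu:1 Ld:1 B:1 rd:3 wr:1>
#3 ALU src=r5,r0 held:FU  <A:0 Mu:1 Ld:1 B:1 rd:3 wr:1>
#4 MUL src=r0,r5 held:WAW  <A:0 Mu:1 Ld:1 B:1 rd:3 wr:1>
#5 MUL src=r1,r0 held:WAW  <A:0 Mu:1 Ld:1 B:1 rd:3 wr:1>
#6 MEM src=r2 dispatched  <A:0 Mu:1 Ld:0 B:1 rd:2 wr:0>

reason(slot 5) = WAW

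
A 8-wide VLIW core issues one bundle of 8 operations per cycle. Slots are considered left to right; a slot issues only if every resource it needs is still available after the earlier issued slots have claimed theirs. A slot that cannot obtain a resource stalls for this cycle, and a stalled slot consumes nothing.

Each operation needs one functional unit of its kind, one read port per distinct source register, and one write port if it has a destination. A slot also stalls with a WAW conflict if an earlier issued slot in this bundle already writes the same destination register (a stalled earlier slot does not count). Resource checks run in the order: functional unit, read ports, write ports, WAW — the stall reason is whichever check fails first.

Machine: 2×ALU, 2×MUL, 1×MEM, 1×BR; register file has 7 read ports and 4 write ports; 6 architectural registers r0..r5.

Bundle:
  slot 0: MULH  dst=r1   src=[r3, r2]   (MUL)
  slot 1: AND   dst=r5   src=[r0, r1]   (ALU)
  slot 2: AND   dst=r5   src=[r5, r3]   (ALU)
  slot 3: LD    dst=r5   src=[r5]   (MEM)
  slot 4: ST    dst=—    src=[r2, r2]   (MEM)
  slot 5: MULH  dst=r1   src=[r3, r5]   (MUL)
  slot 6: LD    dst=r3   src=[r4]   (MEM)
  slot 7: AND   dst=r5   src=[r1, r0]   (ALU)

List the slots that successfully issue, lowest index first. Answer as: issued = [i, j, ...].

issued = [0, 1, 4]

slot 0 (MUL): ISSUE — free A2,Mu1,Ld1,B1 rp5 wp3
slot 1 (ALU): ISSUE — free A1,Mu1,Ld1,B1 rp3 wp2
slot 2 (ALU): stall WAW — free A1,Mu1,Ld1,B1 rp3 wp2
slot 3 (MEM): stall WAW — free A1,Mu1,Ld1,B1 rp3 wp2
slot 4 (MEM): ISSUE — free A1,Mu1,Ld0,B1 rp2 wp2
slot 5 (MUL): stall WAW — free A1,Mu1,Ld0,B1 rp2 wp2
slot 6 (MEM): stall FU — free A1,Mu1,Ld0,B1 rp2 wp2
slot 7 (ALU): stall WAW — free A1,Mu1,Ld0,B1 rp2 wp2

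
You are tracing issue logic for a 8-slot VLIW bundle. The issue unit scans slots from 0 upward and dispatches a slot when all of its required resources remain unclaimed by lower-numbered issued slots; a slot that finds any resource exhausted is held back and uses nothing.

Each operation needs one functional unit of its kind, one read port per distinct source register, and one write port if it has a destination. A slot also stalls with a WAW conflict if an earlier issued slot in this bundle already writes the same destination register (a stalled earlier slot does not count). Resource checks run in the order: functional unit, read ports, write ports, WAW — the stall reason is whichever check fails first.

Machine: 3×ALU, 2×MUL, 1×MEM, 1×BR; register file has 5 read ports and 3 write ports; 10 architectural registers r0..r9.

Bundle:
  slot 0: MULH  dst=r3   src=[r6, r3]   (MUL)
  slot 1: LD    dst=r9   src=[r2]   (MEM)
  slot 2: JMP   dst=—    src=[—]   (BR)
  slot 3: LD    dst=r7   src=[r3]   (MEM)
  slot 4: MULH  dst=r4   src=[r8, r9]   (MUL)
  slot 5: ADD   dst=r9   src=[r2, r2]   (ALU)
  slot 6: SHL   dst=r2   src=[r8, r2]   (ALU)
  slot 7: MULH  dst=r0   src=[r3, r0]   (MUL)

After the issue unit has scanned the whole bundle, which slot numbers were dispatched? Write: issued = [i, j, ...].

issued = [0, 1, 2, 4]

#0 MUL src=r6,r3 dispatched  <A:3 Mu:1 Ld:1 B:1 rd:3 wr:2>
#1 MEM src=r2 dispatched  <A:3 Mu:1 Ld:0 B:1 rd:2 wr:1>
#2 BR src=- dispatched  <A:3 Mu:1 Ld:0 B:0 rd:2 wr:1>
#3 MEM src=r3 held:FU  <A:3 Mu:1 Ld:0 B:0 rd:2 wr:1>
#4 MUL src=r8,r9 dispatched  <A:3 Mu:0 Ld:0 B:0 rd:0 wr:0>
#5 ALU src=r2,r2 held:RD_PORT  <A:3 Mu:0 Ld:0 B:0 rd:0 wr:0>
#6 ALU src=r8,r2 held:RD_PORT  <A:3 Mu:0 Ld:0 B:0 rd:0 wr:0>
#7 MUL src=r3,r0 held:FU  <A:3 Mu:0 Ld:0 B:0 rd:0 wr:0>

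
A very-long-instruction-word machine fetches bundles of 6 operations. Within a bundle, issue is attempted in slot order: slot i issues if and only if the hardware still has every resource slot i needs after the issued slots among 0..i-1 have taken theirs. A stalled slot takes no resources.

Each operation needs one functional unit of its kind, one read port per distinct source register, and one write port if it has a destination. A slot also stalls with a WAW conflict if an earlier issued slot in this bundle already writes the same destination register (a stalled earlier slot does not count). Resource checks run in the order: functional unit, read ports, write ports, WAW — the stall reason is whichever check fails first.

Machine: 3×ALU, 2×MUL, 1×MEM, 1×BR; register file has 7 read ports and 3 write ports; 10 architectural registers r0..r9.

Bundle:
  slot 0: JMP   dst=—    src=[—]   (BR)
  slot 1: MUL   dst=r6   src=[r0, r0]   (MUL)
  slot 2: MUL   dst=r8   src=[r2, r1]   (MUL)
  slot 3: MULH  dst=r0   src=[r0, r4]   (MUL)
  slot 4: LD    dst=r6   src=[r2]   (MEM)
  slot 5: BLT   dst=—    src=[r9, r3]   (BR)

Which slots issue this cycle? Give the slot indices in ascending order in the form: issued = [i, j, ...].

issued = [0, 1, 2]

(0) want 1×BR +0rd +0wr — yes → AL3|MU2|ME1|BR0|rd7|wr3
(1) want 1×MUL +1rd +1wr — yes → AL3|MU1|ME1|BR0|rd6|wr2
(2) want 1×MUL +2rd +1wr — yes → AL3|MU0|ME1|BR0|rd4|wr1
(3) want 1×MUL +2rd +1wr — FU → AL3|MU0|ME1|BR0|rd4|wr1
(4) want 1×MEM +1rd +1wr — WAW → AL3|MU0|ME1|BR0|rd4|wr1
(5) want 1×BR +2rd +0wr — FU → AL3|MU0|ME1|BR0|rd4|wr1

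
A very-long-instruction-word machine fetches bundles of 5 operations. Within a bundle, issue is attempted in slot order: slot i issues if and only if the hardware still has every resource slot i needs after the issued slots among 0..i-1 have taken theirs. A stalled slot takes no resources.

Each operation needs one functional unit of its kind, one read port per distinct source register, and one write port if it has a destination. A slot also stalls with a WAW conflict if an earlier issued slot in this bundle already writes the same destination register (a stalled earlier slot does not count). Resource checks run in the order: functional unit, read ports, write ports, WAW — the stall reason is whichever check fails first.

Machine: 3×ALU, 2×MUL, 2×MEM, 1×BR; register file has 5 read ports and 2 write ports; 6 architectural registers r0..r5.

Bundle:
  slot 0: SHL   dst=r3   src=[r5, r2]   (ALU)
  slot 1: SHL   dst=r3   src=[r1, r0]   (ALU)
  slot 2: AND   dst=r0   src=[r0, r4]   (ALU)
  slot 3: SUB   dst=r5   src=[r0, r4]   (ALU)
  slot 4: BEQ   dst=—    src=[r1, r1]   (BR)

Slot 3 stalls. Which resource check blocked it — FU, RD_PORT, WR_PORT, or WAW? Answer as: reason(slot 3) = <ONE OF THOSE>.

reason(slot 3) = RD_PORT

#0 ALU src=r5,r2 dispatched  <A:2 Mu:2 Ld:2 B:1 rd:3 wr:1>
#1 ALU src=r1,r0 held:WAW  <A:2 Mu:2 Ld:2 B:1 rd:3 wr:1>
#2 ALU src=r0,r4 dispatched  <A:1 Mu:2 Ld:2 B:1 rd:1 wr:0>
#3 ALU src=r0,r4 held:RD_PORT  <A:1 Mu:2 Ld:2 B:1 rd:1 wr:0>
#4 BR src=r1,r1 dispatched  <A:1 Mu:2 Ld:2 B:0 rd:0 wr:0>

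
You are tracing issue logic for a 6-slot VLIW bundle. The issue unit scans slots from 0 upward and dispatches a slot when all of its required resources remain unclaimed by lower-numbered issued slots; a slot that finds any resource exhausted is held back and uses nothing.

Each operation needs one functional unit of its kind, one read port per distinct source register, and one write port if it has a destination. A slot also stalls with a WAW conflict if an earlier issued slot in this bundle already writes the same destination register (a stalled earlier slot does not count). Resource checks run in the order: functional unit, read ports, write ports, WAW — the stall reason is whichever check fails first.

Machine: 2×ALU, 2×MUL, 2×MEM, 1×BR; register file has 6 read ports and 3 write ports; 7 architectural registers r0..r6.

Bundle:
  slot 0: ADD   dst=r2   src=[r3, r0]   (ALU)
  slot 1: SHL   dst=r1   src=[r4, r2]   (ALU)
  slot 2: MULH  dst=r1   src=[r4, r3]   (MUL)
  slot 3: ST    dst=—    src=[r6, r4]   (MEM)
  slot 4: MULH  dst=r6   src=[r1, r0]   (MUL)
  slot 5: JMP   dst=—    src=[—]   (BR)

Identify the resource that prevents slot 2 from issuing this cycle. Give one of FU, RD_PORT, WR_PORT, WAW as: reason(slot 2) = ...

reason(slot 2) = WAW

  0. ALU→r2 ⇒ go  {1A/2Mu/2Ld/1B | 4r 2w}
  1. ALU→r1 ⇒ go  {0A/2Mu/2Ld/1B | 2r 1w}
  2. MUL→r1 ⇒ no(WAW)  {0A/2Mu/2Ld/1B | 2r 1w}
  3. MEM ⇒ go  {0A/2Mu/1Ld/1B | 0r 1w}
  4. MUL→r6 ⇒ no(RD_PORT)  {0A/2Mu/1Ld/1B | 0r 1w}
  5. BR ⇒ go  {0A/2Mu/1Ld/0B | 0r 1w}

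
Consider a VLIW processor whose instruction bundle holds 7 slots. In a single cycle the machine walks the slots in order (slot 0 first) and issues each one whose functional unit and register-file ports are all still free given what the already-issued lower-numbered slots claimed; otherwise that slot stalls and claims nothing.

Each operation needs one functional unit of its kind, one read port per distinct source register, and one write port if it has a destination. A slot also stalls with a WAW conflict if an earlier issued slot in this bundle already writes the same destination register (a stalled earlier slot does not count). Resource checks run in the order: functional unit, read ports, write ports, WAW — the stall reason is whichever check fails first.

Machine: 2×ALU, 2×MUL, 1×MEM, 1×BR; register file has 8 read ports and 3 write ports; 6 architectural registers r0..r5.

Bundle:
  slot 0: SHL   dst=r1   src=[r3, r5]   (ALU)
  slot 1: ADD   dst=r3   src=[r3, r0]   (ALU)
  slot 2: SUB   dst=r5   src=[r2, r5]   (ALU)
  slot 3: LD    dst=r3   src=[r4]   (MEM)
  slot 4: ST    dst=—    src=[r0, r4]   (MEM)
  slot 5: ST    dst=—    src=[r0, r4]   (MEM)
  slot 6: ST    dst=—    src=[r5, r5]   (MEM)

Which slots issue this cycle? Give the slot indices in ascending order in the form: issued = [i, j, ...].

[0] ALU needs rd=2 wr=1: ok; after: ALU=1 MUL=2 MEM=1 BR=1, R=6, W=2
[1] ALU needs rd=2 wr=1: ok; after: ALU=0 MUL=2 MEM=1 BR=1, R=4, W=1
[2] ALU needs rd=2 wr=1: FU; after: ALU=0 MUL=2 MEM=1 BR=1, R=4, W=1
[3] MEM needs rd=1 wr=1: WAW; after: ALU=0 MUL=2 MEM=1 BR=1, R=4, W=1
[4] MEM needs rd=2 wr=0: ok; after: ALU=0 MUL=2 MEM=0 BR=1, R=2, W=1
[5] MEM needs rd=2 wr=0: FU; after: ALU=0 MUL=2 MEM=0 BR=1, R=2, W=1
[6] MEM needs rd=1 wr=0: FU; after: ALU=0 MUL=2 MEM=0 BR=1, R=2, W=1

issued = [0, 1, 4]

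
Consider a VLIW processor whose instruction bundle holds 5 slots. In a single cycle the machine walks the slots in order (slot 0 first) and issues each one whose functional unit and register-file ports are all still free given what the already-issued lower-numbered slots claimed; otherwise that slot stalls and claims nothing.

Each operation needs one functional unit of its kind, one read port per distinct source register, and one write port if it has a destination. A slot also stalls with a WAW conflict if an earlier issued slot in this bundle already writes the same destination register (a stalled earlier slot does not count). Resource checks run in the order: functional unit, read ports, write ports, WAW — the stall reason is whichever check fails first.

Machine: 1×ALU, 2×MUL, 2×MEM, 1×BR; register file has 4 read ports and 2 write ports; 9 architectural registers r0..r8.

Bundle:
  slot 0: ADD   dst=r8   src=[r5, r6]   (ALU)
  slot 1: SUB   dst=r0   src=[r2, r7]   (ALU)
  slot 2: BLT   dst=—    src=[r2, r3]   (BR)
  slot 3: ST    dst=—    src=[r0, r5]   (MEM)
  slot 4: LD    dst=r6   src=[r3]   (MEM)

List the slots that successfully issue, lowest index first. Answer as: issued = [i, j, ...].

issued = [0, 2]

(0) want 1×ALU +2rd +1wr — yes → AL0|MU2|ME2|BR1|rd2|wr1
(1) want 1×ALU +2rd +1wr — FU → AL0|MU2|ME2|BR1|rd2|wr1
(2) want 1×BR +2rd +0wr — yes → AL0|MU2|ME2|BR0|rd0|wr1
(3) want 1×MEM +2rd +0wr — RD_PORT → AL0|MU2|ME2|BR0|rd0|wr1
(4) want 1×MEM +1rd +1wr — RD_PORT → AL0|MU2|ME2|BR0|rd0|wr1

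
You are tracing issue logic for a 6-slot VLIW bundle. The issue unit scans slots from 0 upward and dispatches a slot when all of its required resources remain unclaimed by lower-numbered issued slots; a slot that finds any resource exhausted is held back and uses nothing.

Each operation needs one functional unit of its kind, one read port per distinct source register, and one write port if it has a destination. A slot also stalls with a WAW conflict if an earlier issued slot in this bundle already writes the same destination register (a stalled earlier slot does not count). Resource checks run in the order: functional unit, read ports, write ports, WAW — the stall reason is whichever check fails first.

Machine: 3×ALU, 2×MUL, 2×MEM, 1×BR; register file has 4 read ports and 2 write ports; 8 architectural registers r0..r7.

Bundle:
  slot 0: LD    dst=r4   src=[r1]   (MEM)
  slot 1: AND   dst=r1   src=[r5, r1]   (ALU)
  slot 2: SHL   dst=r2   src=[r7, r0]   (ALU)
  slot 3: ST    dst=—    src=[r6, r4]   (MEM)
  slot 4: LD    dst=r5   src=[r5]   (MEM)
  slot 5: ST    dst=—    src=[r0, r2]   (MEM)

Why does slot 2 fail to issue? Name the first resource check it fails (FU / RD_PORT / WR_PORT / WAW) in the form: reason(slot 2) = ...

slot 0 (MEM): ISSUE — free A3,Mu2,Ld1,B1 rp3 wp1
slot 1 (ALU): ISSUE — free A2,Mu2,Ld1,B1 rp1 wp0
slot 2 (ALU): stall RD_PORT — free A2,Mu2,Ld1,B1 rp1 wp0
slot 3 (MEM): stall RD_PORT — free A2,Mu2,Ld1,B1 rp1 wp0
slot 4 (MEM): stall WR_PORT — free A2,Mu2,Ld1,B1 rp1 wp0
slot 5 (MEM): stall RD_PORT — free A2,Mu2,Ld1,B1 rp1 wp0

reason(slot 2) = RD_PORT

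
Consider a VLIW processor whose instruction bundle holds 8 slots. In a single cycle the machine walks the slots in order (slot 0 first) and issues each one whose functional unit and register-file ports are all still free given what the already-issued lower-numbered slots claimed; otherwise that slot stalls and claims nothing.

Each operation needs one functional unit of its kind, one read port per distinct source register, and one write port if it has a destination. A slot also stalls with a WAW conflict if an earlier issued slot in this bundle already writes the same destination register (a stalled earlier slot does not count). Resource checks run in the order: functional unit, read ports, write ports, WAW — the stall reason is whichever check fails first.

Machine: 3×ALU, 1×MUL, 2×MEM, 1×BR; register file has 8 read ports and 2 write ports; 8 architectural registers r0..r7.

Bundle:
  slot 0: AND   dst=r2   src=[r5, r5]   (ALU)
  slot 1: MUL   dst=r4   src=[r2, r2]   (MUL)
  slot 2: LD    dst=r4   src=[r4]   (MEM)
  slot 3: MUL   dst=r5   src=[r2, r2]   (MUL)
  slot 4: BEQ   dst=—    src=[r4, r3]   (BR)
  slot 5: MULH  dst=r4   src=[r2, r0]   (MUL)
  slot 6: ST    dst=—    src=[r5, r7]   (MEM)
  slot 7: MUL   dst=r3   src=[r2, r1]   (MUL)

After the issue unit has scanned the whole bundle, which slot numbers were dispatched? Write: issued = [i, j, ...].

(0) want 1×ALU +1rd +1wr — yes → AL2|MU1|ME2|BR1|rd7|wr1
(1) want 1×MUL +1rd +1wr — yes → AL2|MU0|ME2|BR1|rd6|wr0
(2) want 1×MEM +1rd +1wr — WR_PORT → AL2|MU0|ME2|BR1|rd6|wr0
(3) want 1×MUL +1rd +1wr — FU → AL2|MU0|ME2|BR1|rd6|wr0
(4) want 1×BR +2rd +0wr — yes → AL2|MU0|ME2|BR0|rd4|wr0
(5) want 1×MUL +2rd +1wr — FU → AL2|MU0|ME2|BR0|rd4|wr0
(6) want 1×MEM +2rd +0wr — yes → AL2|MU0|ME1|BR0|rd2|wr0
(7) want 1×MUL +2rd +1wr — FU → AL2|MU0|ME1|BR0|rd2|wr0

issued = [0, 1, 4, 6]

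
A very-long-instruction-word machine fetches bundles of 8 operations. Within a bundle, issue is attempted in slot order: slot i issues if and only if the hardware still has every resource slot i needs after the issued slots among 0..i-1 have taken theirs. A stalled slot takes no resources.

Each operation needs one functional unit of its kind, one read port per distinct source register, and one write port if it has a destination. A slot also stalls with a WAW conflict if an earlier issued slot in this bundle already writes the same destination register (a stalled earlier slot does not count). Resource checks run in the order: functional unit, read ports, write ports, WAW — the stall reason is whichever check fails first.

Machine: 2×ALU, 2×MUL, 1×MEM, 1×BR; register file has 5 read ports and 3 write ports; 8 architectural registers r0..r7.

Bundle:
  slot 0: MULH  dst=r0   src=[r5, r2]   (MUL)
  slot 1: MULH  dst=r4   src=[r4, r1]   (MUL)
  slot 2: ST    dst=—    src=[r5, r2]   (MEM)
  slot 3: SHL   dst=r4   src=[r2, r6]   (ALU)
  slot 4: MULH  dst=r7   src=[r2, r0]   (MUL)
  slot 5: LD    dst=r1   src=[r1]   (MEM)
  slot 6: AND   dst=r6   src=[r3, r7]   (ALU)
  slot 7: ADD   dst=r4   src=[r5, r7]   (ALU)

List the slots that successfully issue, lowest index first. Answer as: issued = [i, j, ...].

issued = [0, 1, 5]

  0. MUL→r0 ⇒ go  {2A/1Mu/1Ld/1B | 3r 2w}
  1. MUL→r4 ⇒ go  {2A/0Mu/1Ld/1B | 1r 1w}
  2. MEM ⇒ no(RD_PORT)  {2A/0Mu/1Ld/1B | 1r 1w}
  3. ALU→r4 ⇒ no(RD_PORT)  {2A/0Mu/1Ld/1B | 1r 1w}
  4. MUL→r7 ⇒ no(FU)  {2A/0Mu/1Ld/1B | 1r 1w}
  5. MEM→r1 ⇒ go  {2A/0Mu/0Ld/1B | 0r 0w}
  6. ALU→r6 ⇒ no(RD_PORT)  {2A/0Mu/0Ld/1B | 0r 0w}
  7. ALU→r4 ⇒ no(RD_PORT)  {2A/0Mu/0Ld/1B | 0r 0w}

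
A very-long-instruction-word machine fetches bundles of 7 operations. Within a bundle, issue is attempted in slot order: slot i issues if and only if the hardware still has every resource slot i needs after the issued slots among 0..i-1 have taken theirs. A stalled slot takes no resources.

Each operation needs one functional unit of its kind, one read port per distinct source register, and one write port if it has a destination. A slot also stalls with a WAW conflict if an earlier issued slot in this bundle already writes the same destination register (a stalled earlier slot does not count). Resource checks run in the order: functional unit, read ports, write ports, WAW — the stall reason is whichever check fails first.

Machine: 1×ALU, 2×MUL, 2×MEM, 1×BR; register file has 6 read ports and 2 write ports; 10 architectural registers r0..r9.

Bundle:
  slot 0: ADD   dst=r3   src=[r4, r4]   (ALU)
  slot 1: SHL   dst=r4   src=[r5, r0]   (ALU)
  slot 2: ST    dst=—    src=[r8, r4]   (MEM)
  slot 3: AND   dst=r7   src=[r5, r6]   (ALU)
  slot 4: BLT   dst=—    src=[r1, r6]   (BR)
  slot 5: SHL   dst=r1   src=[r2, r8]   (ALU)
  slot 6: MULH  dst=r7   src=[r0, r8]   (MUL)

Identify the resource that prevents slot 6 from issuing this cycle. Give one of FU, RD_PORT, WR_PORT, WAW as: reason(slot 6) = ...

(0) want 1×ALU +1rd +1wr — yes → AL0|MU2|ME2|BR1|rd5|wr1
(1) want 1×ALU +2rd +1wr — FU → AL0|MU2|ME2|BR1|rd5|wr1
(2) want 1×MEM +2rd +0wr — yes → AL0|MU2|ME1|BR1|rd3|wr1
(3) want 1×ALU +2rd +1wr — FU → AL0|MU2|ME1|BR1|rd3|wr1
(4) want 1×BR +2rd +0wr — yes → AL0|MU2|ME1|BR0|rd1|wr1
(5) want 1×ALU +2rd +1wr — FU → AL0|MU2|ME1|BR0|rd1|wr1
(6) want 1×MUL +2rd +1wr — RD_PORT → AL0|MU2|ME1|BR0|rd1|wr1

reason(slot 6) = RD_PORT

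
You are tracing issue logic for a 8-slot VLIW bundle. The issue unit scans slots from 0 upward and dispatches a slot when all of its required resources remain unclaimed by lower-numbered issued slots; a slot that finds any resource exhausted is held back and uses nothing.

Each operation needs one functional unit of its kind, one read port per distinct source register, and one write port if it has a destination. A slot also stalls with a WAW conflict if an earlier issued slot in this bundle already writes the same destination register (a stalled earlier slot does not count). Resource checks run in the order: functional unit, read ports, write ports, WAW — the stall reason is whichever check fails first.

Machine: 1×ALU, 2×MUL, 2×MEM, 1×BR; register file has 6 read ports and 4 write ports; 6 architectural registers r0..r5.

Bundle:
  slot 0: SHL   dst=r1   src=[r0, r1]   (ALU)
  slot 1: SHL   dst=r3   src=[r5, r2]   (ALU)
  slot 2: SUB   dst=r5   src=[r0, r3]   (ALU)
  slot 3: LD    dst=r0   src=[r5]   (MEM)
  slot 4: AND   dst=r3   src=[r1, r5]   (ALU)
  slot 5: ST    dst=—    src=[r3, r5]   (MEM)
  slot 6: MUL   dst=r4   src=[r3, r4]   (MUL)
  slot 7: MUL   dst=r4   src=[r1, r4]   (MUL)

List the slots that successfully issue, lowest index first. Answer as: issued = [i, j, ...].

(0) want 1×ALU +2rd +1wr — yes → AL0|MU2|ME2|BR1|rd4|wr3
(1) want 1×ALU +2rd +1wr — FU → AL0|MU2|ME2|BR1|rd4|wr3
(2) want 1×ALU +2rd +1wr — FU → AL0|MU2|ME2|BR1|rd4|wr3
(3) want 1×MEM +1rd +1wr — yes → AL0|MU2|ME1|BR1|rd3|wr2
(4) want 1×ALU +2rd +1wr — FU → AL0|MU2|ME1|BR1|rd3|wr2
(5) want 1×MEM +2rd +0wr — yes → AL0|MU2|ME0|BR1|rd1|wr2
(6) want 1×MUL +2rd +1wr — RD_PORT → AL0|MU2|ME0|BR1|rd1|wr2
(7) want 1×MUL +2rd +1wr — RD_PORT → AL0|MU2|ME0|BR1|rd1|wr2

issued = [0, 3, 5]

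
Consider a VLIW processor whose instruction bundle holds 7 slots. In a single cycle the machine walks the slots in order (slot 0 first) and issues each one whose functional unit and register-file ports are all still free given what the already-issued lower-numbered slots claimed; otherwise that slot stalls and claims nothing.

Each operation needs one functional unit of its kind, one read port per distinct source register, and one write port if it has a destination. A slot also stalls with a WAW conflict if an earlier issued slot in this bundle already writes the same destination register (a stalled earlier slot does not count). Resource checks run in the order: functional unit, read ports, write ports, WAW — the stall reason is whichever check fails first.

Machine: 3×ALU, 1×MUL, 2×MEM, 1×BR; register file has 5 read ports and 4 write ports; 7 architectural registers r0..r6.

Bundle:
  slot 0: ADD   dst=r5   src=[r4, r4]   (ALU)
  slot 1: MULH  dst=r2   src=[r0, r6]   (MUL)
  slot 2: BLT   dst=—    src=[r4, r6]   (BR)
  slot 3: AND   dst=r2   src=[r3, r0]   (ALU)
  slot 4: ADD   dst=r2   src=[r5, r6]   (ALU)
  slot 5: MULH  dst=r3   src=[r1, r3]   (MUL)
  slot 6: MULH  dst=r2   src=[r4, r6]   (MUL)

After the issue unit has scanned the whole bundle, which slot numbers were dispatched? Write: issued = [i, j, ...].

#0 ALU src=r4,r4 dispatched  <A:2 Mu:1 Ld:2 B:1 rd:4 wr:3>
#1 MUL src=r0,r6 dispatched  <A:2 Mu:0 Ld:2 B:1 rd:2 wr:2>
#2 BR src=r4,r6 dispatched  <A:2 Mu:0 Ld:2 B:0 rd:0 wr:2>
#3 ALU src=r3,r0 held:RD_PORT  <A:2 Mu:0 Ld:2 B:0 rd:0 wr:2>
#4 ALU src=r5,r6 held:RD_PORT  <A:2 Mu:0 Ld:2 B:0 rd:0 wr:2>
#5 MUL src=r1,r3 held:FU  <A:2 Mu:0 Ld:2 B:0 rd:0 wr:2>
#6 MUL src=r4,r6 held:FU  <A:2 Mu:0 Ld:2 B:0 rd:0 wr:2>

issued = [0, 1, 2]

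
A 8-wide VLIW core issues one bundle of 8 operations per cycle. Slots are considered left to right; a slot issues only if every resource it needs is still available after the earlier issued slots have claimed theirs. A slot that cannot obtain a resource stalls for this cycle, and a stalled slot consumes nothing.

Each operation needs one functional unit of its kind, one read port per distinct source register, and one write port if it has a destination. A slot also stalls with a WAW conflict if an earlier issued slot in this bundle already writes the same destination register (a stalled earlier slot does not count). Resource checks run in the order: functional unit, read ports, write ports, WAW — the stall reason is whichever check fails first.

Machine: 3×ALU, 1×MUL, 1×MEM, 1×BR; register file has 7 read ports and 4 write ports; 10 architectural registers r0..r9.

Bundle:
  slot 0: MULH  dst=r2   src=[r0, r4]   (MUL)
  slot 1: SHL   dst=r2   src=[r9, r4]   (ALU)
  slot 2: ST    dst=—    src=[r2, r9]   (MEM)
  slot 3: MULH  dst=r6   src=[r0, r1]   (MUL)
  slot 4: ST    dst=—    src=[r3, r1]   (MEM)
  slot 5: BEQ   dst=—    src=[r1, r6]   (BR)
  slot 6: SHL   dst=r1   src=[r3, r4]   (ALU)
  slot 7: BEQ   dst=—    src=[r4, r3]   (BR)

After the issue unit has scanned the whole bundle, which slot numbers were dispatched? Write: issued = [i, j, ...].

  0. MUL→r2 ⇒ go  {3A/0Mu/1Ld/1B | 5r 3w}
  1. ALU→r2 ⇒ no(WAW)  {3A/0Mu/1Ld/1B | 5r 3w}
  2. MEM ⇒ go  {3A/0Mu/0Ld/1B | 3r 3w}
  3. MUL→r6 ⇒ no(FU)  {3A/0Mu/0Ld/1B | 3r 3w}
  4. MEM ⇒ no(FU)  {3A/0Mu/0Ld/1B | 3r 3w}
  5. BR ⇒ go  {3A/0Mu/0Ld/0B | 1r 3w}
  6. ALU→r1 ⇒ no(RD_PORT)  {3A/0Mu/0Ld/0B | 1r 3w}
  7. BR ⇒ no(FU)  {3A/0Mu/0Ld/0B | 1r 3w}

issued = [0, 2, 5]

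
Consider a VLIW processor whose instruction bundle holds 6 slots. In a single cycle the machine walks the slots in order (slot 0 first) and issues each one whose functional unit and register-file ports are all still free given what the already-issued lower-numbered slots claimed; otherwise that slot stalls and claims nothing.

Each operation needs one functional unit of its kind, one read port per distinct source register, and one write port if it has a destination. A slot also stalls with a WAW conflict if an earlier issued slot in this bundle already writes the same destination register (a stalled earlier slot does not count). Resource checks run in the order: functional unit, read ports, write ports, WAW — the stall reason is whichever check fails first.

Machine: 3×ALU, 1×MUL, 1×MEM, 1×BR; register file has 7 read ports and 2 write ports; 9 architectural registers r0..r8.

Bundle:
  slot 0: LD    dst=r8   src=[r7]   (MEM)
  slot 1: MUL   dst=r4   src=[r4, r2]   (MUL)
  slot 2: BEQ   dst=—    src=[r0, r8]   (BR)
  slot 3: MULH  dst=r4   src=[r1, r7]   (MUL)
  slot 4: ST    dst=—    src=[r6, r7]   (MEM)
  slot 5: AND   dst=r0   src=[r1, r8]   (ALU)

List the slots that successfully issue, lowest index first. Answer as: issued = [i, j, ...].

issued = [0, 1, 2]

#0 MEM src=r7 dispatched  <A:3 Mu:1 Ld:0 B:1 rd:6 wr:1>
#1 MUL src=r4,r2 dispatched  <A:3 Mu:0 Ld:0 B:1 rd:4 wr:0>
#2 BR src=r0,r8 dispatched  <A:3 Mu:0 Ld:0 B:0 rd:2 wr:0>
#3 MUL src=r1,r7 held:FU  <A:3 Mu:0 Ld:0 B:0 rd:2 wr:0>
#4 MEM src=r6,r7 held:FU  <A:3 Mu:0 Ld:0 B:0 rd:2 wr:0>
#5 ALU src=r1,r8 held:WR_PORT  <A:3 Mu:0 Ld:0 B:0 rd:2 wr:0>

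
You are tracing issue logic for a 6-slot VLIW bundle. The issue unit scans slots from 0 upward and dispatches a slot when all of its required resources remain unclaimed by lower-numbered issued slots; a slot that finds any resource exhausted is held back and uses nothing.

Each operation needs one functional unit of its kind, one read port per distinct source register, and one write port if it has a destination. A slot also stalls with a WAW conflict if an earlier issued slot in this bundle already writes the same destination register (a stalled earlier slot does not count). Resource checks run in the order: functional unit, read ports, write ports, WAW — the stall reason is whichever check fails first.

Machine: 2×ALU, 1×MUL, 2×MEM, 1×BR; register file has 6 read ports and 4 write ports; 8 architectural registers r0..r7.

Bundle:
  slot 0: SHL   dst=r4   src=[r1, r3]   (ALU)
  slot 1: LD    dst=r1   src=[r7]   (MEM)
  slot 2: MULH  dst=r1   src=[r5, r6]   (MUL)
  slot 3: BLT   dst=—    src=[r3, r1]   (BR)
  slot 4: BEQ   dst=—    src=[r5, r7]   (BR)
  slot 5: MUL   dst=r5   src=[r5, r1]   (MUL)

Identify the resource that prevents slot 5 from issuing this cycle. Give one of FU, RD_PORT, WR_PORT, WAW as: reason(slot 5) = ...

(0) want 1×ALU +2rd +1wr — yes → AL1|MU1|ME2|BR1|rd4|wr3
(1) want 1×MEM +1rd +1wr — yes → AL1|MU1|ME1|BR1|rd3|wr2
(2) want 1×MUL +2rd +1wr — WAW → AL1|MU1|ME1|BR1|rd3|wr2
(3) want 1×BR +2rd +0wr — yes → AL1|MU1|ME1|BR0|rd1|wr2
(4) want 1×BR +2rd +0wr — FU → AL1|MU1|ME1|BR0|rd1|wr2
(5) want 1×MUL +2rd +1wr — RD_PORT → AL1|MU1|ME1|BR0|rd1|wr2

reason(slot 5) = RD_PORT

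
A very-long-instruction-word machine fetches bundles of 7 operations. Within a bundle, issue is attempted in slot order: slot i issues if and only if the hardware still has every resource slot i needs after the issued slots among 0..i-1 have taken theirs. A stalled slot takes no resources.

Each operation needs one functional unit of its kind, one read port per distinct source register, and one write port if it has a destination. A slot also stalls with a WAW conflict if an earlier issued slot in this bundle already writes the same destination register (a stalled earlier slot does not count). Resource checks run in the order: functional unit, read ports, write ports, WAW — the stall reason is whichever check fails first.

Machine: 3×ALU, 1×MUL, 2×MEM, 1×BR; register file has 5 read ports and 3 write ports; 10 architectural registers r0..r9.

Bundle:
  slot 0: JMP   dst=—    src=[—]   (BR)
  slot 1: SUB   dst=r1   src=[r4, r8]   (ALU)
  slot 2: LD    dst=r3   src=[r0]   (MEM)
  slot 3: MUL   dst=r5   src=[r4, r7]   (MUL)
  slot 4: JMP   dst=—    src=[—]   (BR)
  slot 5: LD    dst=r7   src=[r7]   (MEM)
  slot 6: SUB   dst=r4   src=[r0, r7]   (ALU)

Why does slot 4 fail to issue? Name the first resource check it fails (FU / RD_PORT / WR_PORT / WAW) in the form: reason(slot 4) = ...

[0] BR needs rd=0 wr=0: ok; after: ALU=3 MUL=1 MEM=2 BR=0, R=5, W=3
[1] ALU needs rd=2 wr=1: ok; after: ALU=2 MUL=1 MEM=2 BR=0, R=3, W=2
[2] MEM needs rd=1 wr=1: ok; after: ALU=2 MUL=1 MEM=1 BR=0, R=2, W=1
[3] MUL needs rd=2 wr=1: ok; after: ALU=2 MUL=0 MEM=1 BR=0, R=0, W=0
[4] BR needs rd=0 wr=0: FU; after: ALU=2 MUL=0 MEM=1 BR=0, R=0, W=0
[5] MEM needs rd=1 wr=1: RD_PORT; after: ALU=2 MUL=0 MEM=1 BR=0, R=0, W=0
[6] ALU needs rd=2 wr=1: RD_PORT; after: ALU=2 MUL=0 MEM=1 BR=0, R=0, W=0

reason(slot 4) = FU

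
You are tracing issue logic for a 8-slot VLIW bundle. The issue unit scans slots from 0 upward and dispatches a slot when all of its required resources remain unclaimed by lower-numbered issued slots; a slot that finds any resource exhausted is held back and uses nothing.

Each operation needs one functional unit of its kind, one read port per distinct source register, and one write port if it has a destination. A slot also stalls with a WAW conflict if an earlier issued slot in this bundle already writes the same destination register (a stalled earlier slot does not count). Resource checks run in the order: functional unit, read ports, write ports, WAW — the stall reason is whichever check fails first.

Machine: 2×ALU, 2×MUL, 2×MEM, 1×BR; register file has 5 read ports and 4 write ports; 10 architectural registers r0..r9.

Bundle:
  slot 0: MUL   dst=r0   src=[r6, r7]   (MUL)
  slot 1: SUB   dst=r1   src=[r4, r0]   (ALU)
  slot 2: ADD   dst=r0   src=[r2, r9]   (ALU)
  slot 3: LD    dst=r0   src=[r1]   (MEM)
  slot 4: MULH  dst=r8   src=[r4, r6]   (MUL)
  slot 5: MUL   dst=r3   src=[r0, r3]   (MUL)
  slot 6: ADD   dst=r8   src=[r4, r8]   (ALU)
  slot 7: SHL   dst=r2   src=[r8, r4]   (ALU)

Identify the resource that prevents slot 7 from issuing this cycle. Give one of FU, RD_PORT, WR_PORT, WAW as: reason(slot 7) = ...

  0. MUL→r0 ⇒ go  {2A/1Mu/2Ld/1B | 3r 3w}
  1. ALU→r1 ⇒ go  {1A/1Mu/2Ld/1B | 1r 2w}
  2. ALU→r0 ⇒ no(RD_PORT)  {1A/1Mu/2Ld/1B | 1r 2w}
  3. MEM→r0 ⇒ no(WAW)  {1A/1Mu/2Ld/1B | 1r 2w}
  4. MUL→r8 ⇒ no(RD_PORT)  {1A/1Mu/2Ld/1B | 1r 2w}
  5. MUL→r3 ⇒ no(RD_PORT)  {1A/1Mu/2Ld/1B | 1r 2w}
  6. ALU→r8 ⇒ no(RD_PORT)  {1A/1Mu/2Ld/1B | 1r 2w}
  7. ALU→r2 ⇒ no(RD_PORT)  {1A/1Mu/2Ld/1B | 1r 2w}

reason(slot 7) = RD_PORT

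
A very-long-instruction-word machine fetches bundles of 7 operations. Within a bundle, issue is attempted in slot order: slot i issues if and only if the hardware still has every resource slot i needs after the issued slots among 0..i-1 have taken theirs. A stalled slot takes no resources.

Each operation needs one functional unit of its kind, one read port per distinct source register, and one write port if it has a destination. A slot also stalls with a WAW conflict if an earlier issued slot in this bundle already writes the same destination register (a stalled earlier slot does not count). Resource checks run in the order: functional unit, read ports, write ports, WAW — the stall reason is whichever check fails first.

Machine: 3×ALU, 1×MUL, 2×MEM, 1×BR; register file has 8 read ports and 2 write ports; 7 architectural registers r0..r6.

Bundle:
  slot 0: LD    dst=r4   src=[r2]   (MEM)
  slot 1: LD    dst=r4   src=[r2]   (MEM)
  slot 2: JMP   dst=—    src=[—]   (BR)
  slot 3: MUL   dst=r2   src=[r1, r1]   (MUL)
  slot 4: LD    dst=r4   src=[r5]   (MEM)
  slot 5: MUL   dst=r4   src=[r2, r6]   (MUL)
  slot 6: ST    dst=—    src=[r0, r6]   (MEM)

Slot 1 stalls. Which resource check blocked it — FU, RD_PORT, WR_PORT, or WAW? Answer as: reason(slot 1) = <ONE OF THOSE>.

reason(slot 1) = WAW

(0) want 1×MEM +1rd +1wr — yes → AL3|MU1|ME1|BR1|rd7|wr1
(1) want 1×MEM +1rd +1wr — WAW → AL3|MU1|ME1|BR1|rd7|wr1
(2) want 1×BR +0rd +0wr — yes → AL3|MU1|ME1|BR0|rd7|wr1
(3) want 1×MUL +1rd +1wr — yes → AL3|MU0|ME1|BR0|rd6|wr0
(4) want 1×MEM +1rd +1wr — WR_PORT → AL3|MU0|ME1|BR0|rd6|wr0
(5) want 1×MUL +2rd +1wr — FU → AL3|MU0|ME1|BR0|rd6|wr0
(6) want 1×MEM +2rd +0wr — yes → AL3|MU0|ME0|BR0|rd4|wr0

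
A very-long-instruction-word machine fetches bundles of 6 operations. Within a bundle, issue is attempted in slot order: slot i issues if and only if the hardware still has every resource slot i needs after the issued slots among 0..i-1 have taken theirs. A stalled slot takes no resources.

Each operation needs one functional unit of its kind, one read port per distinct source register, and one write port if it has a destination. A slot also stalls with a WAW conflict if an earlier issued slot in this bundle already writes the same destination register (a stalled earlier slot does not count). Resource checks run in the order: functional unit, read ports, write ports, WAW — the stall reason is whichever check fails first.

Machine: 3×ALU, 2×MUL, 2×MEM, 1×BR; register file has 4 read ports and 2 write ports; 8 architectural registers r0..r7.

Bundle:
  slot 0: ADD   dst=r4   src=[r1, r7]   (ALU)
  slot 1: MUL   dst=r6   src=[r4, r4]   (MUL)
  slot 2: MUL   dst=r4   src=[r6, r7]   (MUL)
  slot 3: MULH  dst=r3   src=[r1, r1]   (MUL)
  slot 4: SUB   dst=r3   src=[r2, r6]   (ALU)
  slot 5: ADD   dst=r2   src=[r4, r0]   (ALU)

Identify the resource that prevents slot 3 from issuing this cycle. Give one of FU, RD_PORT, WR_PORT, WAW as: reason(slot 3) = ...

slot 0 (ALU): ISSUE — free A2,Mu2,Ld2,B1 rp2 wp1
slot 1 (MUL): ISSUE — free A2,Mu1,Ld2,B1 rp1 wp0
slot 2 (MUL): stall RD_PORT — free A2,Mu1,Ld2,B1 rp1 wp0
slot 3 (MUL): stall WR_PORT — free A2,Mu1,Ld2,B1 rp1 wp0
slot 4 (ALU): stall RD_PORT — free A2,Mu1,Ld2,B1 rp1 wp0
slot 5 (ALU): stall RD_PORT — free A2,Mu1,Ld2,B1 rp1 wp0

reason(slot 3) = WR_PORT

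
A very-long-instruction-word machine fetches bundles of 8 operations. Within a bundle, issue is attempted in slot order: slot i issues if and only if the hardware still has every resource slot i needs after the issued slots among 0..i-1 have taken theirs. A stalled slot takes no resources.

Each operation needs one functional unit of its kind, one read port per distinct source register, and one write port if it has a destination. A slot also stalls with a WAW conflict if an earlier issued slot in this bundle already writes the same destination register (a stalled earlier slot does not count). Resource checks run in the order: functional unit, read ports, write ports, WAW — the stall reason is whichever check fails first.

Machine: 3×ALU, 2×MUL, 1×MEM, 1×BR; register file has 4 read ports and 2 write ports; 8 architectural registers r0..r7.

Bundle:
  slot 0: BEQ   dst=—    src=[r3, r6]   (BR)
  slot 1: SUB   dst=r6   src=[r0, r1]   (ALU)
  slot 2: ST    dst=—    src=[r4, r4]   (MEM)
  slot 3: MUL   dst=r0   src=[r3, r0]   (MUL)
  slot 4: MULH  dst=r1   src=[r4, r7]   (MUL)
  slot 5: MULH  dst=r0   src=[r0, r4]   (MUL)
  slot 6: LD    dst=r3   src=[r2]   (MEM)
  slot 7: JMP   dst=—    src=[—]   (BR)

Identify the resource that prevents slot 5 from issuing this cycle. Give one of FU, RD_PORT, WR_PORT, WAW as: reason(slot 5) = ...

(0) want 1×BR +2rd +0wr — yes → AL3|MU2|ME1|BR0|rd2|wr2
(1) want 1×ALU +2rd +1wr — yes → AL2|MU2|ME1|BR0|rd0|wr1
(2) want 1×MEM +1rd +0wr — RD_PORT → AL2|MU2|ME1|BR0|rd0|wr1
(3) want 1×MUL +2rd +1wr — RD_PORT → AL2|MU2|ME1|BR0|rd0|wr1
(4) want 1×MUL +2rd +1wr — RD_PORT → AL2|MU2|ME1|BR0|rd0|wr1
(5) want 1×MUL +2rd +1wr — RD_PORT → AL2|MU2|ME1|BR0|rd0|wr1
(6) want 1×MEM +1rd +1wr — RD_PORT → AL2|MU2|ME1|BR0|rd0|wr1
(7) want 1×BR +0rd +0wr — FU → AL2|MU2|ME1|BR0|rd0|wr1

reason(slot 5) = RD_PORT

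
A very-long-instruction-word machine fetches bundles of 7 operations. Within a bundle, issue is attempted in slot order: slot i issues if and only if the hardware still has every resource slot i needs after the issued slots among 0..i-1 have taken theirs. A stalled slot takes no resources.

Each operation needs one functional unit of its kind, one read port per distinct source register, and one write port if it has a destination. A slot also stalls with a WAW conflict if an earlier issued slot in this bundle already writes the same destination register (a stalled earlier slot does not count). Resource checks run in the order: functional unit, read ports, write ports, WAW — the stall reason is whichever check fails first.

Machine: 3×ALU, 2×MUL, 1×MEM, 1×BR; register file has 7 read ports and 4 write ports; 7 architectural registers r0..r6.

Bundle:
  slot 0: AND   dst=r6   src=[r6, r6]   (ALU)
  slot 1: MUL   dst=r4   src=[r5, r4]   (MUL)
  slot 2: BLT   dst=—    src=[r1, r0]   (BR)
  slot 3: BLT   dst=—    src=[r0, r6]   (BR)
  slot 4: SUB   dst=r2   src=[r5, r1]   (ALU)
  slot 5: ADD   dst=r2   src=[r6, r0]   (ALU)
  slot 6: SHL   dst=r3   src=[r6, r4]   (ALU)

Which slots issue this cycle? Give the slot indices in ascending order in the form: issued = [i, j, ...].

[0] ALU needs rd=1 wr=1: ok; after: ALU=2 MUL=2 MEM=1 BR=1, R=6, W=3
[1] MUL needs rd=2 wr=1: ok; after: ALU=2 MUL=1 MEM=1 BR=1, R=4, W=2
[2] BR needs rd=2 wr=0: ok; after: ALU=2 MUL=1 MEM=1 BR=0, R=2, W=2
[3] BR needs rd=2 wr=0: FU; after: ALU=2 MUL=1 MEM=1 BR=0, R=2, W=2
[4] ALU needs rd=2 wr=1: ok; after: ALU=1 MUL=1 MEM=1 BR=0, R=0, W=1
[5] ALU needs rd=2 wr=1: RD_PORT; after: ALU=1 MUL=1 MEM=1 BR=0, R=0, W=1
[6] ALU needs rd=2 wr=1: RD_PORT; after: ALU=1 MUL=1 MEM=1 BR=0, R=0, W=1

issued = [0, 1, 2, 4]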